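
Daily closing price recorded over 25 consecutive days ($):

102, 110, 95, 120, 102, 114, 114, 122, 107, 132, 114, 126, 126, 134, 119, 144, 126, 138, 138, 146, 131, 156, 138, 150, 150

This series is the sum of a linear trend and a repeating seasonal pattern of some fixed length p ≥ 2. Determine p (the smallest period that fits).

6

First differences y_{t+1} − y_t: 8, -15, 25, -18, 12, 0, 8, -15, 25, -18, 12, 0, 8, -15, …
The difference pattern repeats every 6 terms and not for any smaller step, so p = 6.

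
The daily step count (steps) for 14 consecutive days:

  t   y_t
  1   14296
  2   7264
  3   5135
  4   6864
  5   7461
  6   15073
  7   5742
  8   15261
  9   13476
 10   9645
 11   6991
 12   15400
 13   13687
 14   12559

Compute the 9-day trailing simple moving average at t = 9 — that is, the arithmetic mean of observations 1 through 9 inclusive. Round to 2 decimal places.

Sum of periods 1–9: 14296 + 7264 + 5135 + 6864 + 7461 + 15073 + 5742 + 15261 + 13476 = 90572
Divide by 9: 90572 / 9 = 10063.56

10063.56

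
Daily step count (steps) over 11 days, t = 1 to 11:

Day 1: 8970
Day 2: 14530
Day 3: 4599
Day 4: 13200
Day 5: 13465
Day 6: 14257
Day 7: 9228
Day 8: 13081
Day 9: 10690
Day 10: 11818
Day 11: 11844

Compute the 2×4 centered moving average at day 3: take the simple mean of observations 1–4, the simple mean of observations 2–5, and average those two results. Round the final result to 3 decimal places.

10886.625

Sum over 1–4: 8970 + 14530 + 4599 + 13200 = 41299
Sum over 2–5: 14530 + 4599 + 13200 + 13465 = 45794
CMA at t=3 = (41299 + 45794) / (2·4) = 87093 / 8 = 10886.625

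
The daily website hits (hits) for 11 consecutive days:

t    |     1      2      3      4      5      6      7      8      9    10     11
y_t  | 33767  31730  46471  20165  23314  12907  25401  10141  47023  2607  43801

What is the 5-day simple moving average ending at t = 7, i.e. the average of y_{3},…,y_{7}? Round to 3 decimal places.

25651.600

Sum of periods 3–7: 46471 + 20165 + 23314 + 12907 + 25401 = 128258
Divide by 5: 128258 / 5 = 25651.600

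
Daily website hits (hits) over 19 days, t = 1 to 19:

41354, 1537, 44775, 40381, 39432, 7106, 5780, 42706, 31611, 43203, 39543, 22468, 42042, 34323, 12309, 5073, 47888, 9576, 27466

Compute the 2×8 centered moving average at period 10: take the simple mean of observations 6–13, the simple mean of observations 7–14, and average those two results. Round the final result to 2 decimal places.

31008.44

Sum over 6–13: 7106 + 5780 + 42706 + 31611 + 43203 + 39543 + 22468 + 42042 = 234459
Sum over 7–14: 5780 + 42706 + 31611 + 43203 + 39543 + 22468 + 42042 + 34323 = 261676
CMA at t=10 = (234459 + 261676) / (2·8) = 496135 / 16 = 31008.44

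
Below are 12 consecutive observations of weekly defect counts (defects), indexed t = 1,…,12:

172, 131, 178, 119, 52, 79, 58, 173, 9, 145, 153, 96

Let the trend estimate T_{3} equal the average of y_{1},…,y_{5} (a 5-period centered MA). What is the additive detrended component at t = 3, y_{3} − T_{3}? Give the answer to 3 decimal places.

47.600

Trend T_3 = (172 + 131 + 178 + 119 + 52) / 5 = 652/5 = 130.40000
Detrended value: 178 − 130.40000 = 47.600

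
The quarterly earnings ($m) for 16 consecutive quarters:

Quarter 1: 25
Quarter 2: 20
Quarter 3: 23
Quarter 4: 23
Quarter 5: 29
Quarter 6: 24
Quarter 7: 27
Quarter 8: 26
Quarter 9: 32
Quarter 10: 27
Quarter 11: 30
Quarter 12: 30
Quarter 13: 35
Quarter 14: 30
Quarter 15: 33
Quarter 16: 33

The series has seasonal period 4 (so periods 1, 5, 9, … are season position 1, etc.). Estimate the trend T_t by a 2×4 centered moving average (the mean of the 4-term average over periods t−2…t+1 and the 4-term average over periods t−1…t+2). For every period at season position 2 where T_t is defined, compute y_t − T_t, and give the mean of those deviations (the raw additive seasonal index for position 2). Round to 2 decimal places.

-2.25

Season position 2 occurs at t = 6, 10, 14 (where T_t is defined).
t=6: T_6 = 26.1250; y_6 − T_6 = 24 − 26.1250 = -2.1250
t=10: T_10 = 29.2500; y_10 − T_10 = 27 − 29.2500 = -2.2500
t=14: T_14 = 32.3750; y_14 − T_14 = 30 − 32.3750 = -2.3750
Mean deviation: (-2.1250 + -2.2500 + -2.3750) / 3 = -2.25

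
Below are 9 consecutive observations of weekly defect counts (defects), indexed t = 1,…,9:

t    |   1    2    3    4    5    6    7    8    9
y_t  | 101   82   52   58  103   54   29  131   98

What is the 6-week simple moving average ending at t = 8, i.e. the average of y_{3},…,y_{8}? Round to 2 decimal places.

71.17

Sum of periods 3–8: 52 + 58 + 103 + 54 + 29 + 131 = 427
Divide by 6: 427 / 6 = 71.17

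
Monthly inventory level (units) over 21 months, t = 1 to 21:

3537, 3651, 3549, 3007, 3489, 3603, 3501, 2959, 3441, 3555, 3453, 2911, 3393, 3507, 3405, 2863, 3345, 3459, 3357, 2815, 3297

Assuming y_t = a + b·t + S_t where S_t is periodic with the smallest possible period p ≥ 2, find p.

First differences y_{t+1} − y_t: 114, -102, -542, 482, 114, -102, -542, 482, 114, -102, …
The difference pattern repeats every 4 terms and not for any smaller step, so p = 4.

4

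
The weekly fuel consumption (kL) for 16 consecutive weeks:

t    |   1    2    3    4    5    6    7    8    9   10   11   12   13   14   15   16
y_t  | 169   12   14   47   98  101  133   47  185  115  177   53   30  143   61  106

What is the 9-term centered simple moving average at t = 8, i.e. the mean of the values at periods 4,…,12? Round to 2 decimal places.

106.22

Sum of periods 4–12: 47 + 98 + 101 + 133 + 47 + 185 + 115 + 177 + 53 = 956
Divide by 9: 956 / 9 = 106.22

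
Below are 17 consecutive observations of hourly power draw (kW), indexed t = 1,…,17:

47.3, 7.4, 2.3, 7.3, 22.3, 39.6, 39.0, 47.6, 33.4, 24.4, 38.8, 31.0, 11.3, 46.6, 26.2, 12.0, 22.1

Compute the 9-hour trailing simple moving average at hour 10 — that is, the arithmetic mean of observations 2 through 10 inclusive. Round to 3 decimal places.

24.811

Sum of periods 2–10: 7.4 + 2.3 + 7.3 + 22.3 + 39.6 + 39.0 + 47.6 + 33.4 + 24.4 = 223.3
Divide by 9: 223.3 / 9 = 24.811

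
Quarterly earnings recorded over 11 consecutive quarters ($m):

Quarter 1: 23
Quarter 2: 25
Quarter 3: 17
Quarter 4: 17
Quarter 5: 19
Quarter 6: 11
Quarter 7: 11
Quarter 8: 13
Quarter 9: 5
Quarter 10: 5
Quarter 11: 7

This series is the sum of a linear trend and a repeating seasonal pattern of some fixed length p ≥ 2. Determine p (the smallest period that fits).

3

First differences y_{t+1} − y_t: 2, -8, 0, 2, -8, 0, 2, -8, …
The difference pattern repeats every 3 terms and not for any smaller step, so p = 3.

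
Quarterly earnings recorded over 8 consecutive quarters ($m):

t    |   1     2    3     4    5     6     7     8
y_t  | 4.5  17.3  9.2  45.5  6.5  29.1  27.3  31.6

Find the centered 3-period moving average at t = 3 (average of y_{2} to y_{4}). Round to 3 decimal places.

Sum of periods 2–4: 17.3 + 9.2 + 45.5 = 72.0
Divide by 3: 72.0 / 3 = 24.000

24.000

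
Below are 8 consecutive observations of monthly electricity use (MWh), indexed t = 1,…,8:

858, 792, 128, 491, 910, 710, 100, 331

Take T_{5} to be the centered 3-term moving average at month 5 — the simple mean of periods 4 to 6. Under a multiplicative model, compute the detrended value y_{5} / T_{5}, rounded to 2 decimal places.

Trend T_5 = (491 + 910 + 710) / 3 = 2111/3 = 703.6667
Ratio to trend: 910 / 703.6667 = 1.29

1.29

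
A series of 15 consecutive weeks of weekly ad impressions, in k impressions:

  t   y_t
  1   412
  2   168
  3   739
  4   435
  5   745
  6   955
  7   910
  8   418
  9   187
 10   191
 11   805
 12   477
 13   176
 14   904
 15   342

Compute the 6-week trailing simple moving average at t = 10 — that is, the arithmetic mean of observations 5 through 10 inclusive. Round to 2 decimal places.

567.67

Sum of periods 5–10: 745 + 955 + 910 + 418 + 187 + 191 = 3406
Divide by 6: 3406 / 6 = 567.67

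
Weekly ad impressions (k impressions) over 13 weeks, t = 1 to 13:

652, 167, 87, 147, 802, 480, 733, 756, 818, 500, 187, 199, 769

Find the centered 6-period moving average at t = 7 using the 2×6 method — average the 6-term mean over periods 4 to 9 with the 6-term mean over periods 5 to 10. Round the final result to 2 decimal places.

Sum over 4–9: 147 + 802 + 480 + 733 + 756 + 818 = 3736
Sum over 5–10: 802 + 480 + 733 + 756 + 818 + 500 = 4089
CMA at t=7 = (3736 + 4089) / (2·6) = 7825 / 12 = 652.08

652.08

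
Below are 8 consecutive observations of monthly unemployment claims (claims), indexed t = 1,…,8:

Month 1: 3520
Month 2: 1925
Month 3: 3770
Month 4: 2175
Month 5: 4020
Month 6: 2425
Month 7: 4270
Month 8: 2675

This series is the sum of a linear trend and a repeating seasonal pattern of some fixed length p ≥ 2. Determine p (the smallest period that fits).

2

First differences y_{t+1} − y_t: -1595, 1845, -1595, 1845, -1595, 1845, …
The difference pattern repeats every 2 terms and not for any smaller step, so p = 2.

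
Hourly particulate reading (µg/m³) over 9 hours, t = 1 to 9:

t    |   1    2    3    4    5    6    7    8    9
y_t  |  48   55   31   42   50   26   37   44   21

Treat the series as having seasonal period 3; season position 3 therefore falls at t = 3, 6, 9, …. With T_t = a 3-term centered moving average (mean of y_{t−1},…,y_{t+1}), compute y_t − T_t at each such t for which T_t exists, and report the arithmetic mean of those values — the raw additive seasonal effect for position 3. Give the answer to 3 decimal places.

Season position 3 occurs at t = 3, 6 (where T_t is defined).
t=3: T_3 = 42.66667; y_3 − T_3 = 31 − 42.66667 = -11.66667
t=6: T_6 = 37.66667; y_6 − T_6 = 26 − 37.66667 = -11.66667
Mean deviation: (-11.66667 + -11.66667) / 2 = -11.667

-11.667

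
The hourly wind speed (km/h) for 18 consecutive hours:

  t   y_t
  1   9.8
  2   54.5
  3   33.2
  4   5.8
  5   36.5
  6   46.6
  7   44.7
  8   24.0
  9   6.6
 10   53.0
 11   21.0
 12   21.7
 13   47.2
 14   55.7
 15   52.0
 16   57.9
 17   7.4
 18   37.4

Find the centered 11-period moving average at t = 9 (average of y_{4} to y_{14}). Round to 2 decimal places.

32.98

Sum of periods 4–14: 5.8 + 36.5 + 46.6 + 44.7 + 24.0 + 6.6 + 53.0 + 21.0 + 21.7 + 47.2 + 55.7 = 362.8
Divide by 11: 362.8 / 11 = 32.98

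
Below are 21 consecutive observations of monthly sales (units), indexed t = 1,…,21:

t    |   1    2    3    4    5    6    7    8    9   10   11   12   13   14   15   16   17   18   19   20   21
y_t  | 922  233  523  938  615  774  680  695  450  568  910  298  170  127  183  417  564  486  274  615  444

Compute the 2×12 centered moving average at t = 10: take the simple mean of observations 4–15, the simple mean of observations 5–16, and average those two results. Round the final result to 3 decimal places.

Sum over 4–15: 938 + 615 + 774 + 680 + 695 + 450 + 568 + 910 + 298 + 170 + 127 + 183 = 6408
Sum over 5–16: 615 + 774 + 680 + 695 + 450 + 568 + 910 + 298 + 170 + 127 + 183 + 417 = 5887
CMA at t=10 = (6408 + 5887) / (2·12) = 12295 / 24 = 512.292

512.292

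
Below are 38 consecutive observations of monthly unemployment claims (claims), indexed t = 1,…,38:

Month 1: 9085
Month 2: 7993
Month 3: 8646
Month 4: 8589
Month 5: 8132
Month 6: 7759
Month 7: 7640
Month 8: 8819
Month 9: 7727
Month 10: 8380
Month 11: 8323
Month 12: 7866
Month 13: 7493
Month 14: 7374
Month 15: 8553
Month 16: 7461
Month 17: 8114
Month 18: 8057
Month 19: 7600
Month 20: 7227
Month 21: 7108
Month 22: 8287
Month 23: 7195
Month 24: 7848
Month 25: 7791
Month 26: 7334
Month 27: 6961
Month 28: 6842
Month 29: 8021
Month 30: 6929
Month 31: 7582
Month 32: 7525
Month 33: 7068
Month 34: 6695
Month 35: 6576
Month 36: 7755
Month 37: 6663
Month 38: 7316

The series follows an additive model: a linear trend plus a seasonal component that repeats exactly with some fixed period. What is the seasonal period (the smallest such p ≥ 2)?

First differences y_{t+1} − y_t: -1092, 653, -57, -457, -373, -119, 1179, -1092, 653, -57, -457, -373, -119, 1179, -1092, 653, …
The difference pattern repeats every 7 terms and not for any smaller step, so p = 7.

7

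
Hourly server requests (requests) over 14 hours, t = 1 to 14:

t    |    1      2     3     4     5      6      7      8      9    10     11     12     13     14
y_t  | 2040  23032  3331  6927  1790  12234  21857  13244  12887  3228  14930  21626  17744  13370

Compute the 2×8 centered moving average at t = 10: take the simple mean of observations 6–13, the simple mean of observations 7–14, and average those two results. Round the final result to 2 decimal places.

Sum over 6–13: 12234 + 21857 + 13244 + 12887 + 3228 + 14930 + 21626 + 17744 = 117750
Sum over 7–14: 21857 + 13244 + 12887 + 3228 + 14930 + 21626 + 17744 + 13370 = 118886
CMA at t=10 = (117750 + 118886) / (2·8) = 236636 / 16 = 14789.75

14789.75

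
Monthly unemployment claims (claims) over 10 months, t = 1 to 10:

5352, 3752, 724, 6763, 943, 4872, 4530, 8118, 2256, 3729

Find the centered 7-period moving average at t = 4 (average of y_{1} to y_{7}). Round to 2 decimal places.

Sum of periods 1–7: 5352 + 3752 + 724 + 6763 + 943 + 4872 + 4530 = 26936
Divide by 7: 26936 / 7 = 3848.00

3848.00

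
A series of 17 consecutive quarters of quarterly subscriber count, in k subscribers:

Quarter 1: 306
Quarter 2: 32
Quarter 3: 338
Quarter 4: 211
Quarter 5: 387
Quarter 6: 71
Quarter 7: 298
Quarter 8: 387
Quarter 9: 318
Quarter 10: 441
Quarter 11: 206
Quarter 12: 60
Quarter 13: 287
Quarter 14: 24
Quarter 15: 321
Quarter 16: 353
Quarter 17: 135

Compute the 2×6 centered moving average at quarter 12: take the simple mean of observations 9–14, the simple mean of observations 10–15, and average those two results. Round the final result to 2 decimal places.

Sum over 9–14: 318 + 441 + 206 + 60 + 287 + 24 = 1336
Sum over 10–15: 441 + 206 + 60 + 287 + 24 + 321 = 1339
CMA at t=12 = (1336 + 1339) / (2·6) = 2675 / 12 = 222.92

222.92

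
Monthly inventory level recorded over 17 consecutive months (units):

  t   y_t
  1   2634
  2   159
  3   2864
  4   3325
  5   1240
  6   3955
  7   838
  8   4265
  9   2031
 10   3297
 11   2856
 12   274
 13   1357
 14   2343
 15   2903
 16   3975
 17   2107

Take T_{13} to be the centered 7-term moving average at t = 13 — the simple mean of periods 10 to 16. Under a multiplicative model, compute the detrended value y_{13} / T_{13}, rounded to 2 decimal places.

Trend T_13 = (3297 + 2856 + 274 + 1357 + 2343 + 2903 + 3975) / 7 = 17005/7 = 2429.2857
Ratio to trend: 1357 / 2429.2857 = 0.56

0.56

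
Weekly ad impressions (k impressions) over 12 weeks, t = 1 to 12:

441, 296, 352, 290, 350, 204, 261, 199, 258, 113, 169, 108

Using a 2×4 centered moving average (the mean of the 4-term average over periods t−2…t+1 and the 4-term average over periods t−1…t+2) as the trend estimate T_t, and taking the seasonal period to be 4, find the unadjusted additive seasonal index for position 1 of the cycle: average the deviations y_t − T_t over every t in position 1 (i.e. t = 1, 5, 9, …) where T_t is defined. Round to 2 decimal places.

62.06

Season position 1 occurs at t = 5, 9 (where T_t is defined).
t=5: T_5 = 287.6250; y_5 − T_5 = 350 − 287.6250 = 62.3750
t=9: T_9 = 196.2500; y_9 − T_9 = 258 − 196.2500 = 61.7500
Mean deviation: (62.3750 + 61.7500) / 2 = 62.06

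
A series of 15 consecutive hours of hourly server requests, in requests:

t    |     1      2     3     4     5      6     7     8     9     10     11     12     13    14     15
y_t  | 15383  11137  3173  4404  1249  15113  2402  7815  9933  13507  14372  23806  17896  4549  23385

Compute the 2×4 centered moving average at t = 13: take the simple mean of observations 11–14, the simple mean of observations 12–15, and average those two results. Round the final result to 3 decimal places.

16282.375

Sum over 11–14: 14372 + 23806 + 17896 + 4549 = 60623
Sum over 12–15: 23806 + 17896 + 4549 + 23385 = 69636
CMA at t=13 = (60623 + 69636) / (2·4) = 130259 / 8 = 16282.375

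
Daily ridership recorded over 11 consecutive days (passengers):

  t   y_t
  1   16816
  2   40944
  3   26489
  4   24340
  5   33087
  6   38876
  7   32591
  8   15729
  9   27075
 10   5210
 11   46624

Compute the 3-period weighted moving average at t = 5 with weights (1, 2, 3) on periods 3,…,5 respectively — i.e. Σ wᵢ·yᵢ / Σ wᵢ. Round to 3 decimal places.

29071.667

Weighted sum: 1·26489 + 2·24340 + 3·33087 = 26489 + 48680 + 99261 = 174430
Weight total: 1 + 2 + 3 = 6
WMA = 174430 / 6 = 29071.667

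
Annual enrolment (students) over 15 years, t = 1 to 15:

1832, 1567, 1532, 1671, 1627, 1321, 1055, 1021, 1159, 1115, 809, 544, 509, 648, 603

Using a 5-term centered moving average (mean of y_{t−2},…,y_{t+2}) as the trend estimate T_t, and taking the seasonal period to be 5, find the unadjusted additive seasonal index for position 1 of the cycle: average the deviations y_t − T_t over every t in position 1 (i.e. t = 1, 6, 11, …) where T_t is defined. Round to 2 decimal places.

-18.10

Season position 1 occurs at t = 6, 11 (where T_t is defined).
t=6: T_6 = 1339.0000; y_6 − T_6 = 1321 − 1339.0000 = -18.0000
t=11: T_11 = 827.2000; y_11 − T_11 = 809 − 827.2000 = -18.2000
Mean deviation: (-18.0000 + -18.2000) / 2 = -18.10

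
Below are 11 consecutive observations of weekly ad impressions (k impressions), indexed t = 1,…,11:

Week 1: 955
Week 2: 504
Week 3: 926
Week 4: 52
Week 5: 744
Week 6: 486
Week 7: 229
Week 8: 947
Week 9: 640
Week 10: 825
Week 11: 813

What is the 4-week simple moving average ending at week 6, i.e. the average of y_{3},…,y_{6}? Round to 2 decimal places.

552.00

Sum of periods 3–6: 926 + 52 + 744 + 486 = 2208
Divide by 4: 2208 / 4 = 552.00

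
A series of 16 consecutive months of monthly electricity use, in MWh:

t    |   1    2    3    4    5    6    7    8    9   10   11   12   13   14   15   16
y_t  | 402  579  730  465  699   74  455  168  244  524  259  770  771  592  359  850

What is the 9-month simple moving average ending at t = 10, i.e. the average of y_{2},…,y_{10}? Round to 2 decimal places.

437.56

Sum of periods 2–10: 579 + 730 + 465 + 699 + 74 + 455 + 168 + 244 + 524 = 3938
Divide by 9: 3938 / 9 = 437.56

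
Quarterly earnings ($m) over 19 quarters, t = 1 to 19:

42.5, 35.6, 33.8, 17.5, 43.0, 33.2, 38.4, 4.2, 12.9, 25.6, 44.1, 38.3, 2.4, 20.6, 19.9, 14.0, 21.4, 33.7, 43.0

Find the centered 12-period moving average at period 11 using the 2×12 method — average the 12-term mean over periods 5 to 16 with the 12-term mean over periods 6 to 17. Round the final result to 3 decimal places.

Sum over 5–16: 43.0 + 33.2 + 38.4 + 4.2 + 12.9 + 25.6 + 44.1 + 38.3 + 2.4 + 20.6 + 19.9 + 14.0 = 296.6
Sum over 6–17: 33.2 + 38.4 + 4.2 + 12.9 + 25.6 + 44.1 + 38.3 + 2.4 + 20.6 + 19.9 + 14.0 + 21.4 = 275.0
CMA at t=11 = (296.6 + 275.0) / (2·12) = 571.6 / 24 = 23.817

23.817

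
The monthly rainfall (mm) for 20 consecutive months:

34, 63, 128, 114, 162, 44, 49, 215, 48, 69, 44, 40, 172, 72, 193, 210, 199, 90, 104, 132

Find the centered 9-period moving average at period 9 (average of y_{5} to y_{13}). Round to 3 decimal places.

Sum of periods 5–13: 162 + 44 + 49 + 215 + 48 + 69 + 44 + 40 + 172 = 843
Divide by 9: 843 / 9 = 93.667

93.667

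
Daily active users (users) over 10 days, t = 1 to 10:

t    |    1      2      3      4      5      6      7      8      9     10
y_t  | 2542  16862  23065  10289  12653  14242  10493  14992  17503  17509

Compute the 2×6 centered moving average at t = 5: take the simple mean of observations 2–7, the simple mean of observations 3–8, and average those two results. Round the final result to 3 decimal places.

14444.833

Sum over 2–7: 16862 + 23065 + 10289 + 12653 + 14242 + 10493 = 87604
Sum over 3–8: 23065 + 10289 + 12653 + 14242 + 10493 + 14992 = 85734
CMA at t=5 = (87604 + 85734) / (2·6) = 173338 / 12 = 14444.833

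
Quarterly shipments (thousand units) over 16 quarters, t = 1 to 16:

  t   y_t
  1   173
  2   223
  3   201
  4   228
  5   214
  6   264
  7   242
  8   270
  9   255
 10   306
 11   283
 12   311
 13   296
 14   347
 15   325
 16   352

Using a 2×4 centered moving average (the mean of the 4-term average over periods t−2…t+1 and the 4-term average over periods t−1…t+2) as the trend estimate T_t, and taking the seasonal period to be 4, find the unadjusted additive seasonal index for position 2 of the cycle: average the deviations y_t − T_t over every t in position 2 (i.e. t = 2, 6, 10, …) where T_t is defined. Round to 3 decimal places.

22.083

Season position 2 occurs at t = 6, 10, 14 (where T_t is defined).
t=6: T_6 = 242.25000; y_6 − T_6 = 264 − 242.25000 = 21.75000
t=10: T_10 = 283.62500; y_10 − T_10 = 306 − 283.62500 = 22.37500
t=14: T_14 = 324.87500; y_14 − T_14 = 347 − 324.87500 = 22.12500
Mean deviation: (21.75000 + 22.37500 + 22.12500) / 3 = 22.083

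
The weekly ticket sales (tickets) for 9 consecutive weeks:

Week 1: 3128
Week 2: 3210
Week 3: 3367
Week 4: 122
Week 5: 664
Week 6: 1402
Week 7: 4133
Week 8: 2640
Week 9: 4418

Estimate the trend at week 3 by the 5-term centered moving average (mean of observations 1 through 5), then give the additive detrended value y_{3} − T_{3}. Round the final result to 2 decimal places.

Trend T_3 = (3128 + 3210 + 3367 + 122 + 664) / 5 = 10491/5 = 2098.2000
Detrended value: 3367 − 2098.2000 = 1268.80

1268.80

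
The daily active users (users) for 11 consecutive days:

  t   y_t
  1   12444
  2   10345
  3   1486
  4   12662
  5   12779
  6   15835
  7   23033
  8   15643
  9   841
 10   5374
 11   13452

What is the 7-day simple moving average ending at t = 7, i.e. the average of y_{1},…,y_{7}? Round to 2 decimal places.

12654.86

Sum of periods 1–7: 12444 + 10345 + 1486 + 12662 + 12779 + 15835 + 23033 = 88584
Divide by 7: 88584 / 7 = 12654.86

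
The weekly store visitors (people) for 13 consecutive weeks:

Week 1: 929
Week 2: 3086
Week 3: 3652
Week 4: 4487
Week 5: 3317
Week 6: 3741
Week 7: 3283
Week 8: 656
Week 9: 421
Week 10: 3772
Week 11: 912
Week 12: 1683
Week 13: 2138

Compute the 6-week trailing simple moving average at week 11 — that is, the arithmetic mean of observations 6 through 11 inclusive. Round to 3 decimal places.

2130.833

Sum of periods 6–11: 3741 + 3283 + 656 + 421 + 3772 + 912 = 12785
Divide by 6: 12785 / 6 = 2130.833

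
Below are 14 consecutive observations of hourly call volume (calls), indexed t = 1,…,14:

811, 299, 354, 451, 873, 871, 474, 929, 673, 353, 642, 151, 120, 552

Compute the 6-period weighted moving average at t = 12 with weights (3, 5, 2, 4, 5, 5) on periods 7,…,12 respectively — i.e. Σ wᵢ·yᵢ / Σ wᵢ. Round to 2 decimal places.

532.92

Weighted sum: 3·474 + 5·929 + 2·673 + 4·353 + 5·642 + 5·151 = 1422 + 4645 + 1346 + 1412 + 3210 + 755 = 12790
Weight total: 3 + 5 + 2 + 4 + 5 + 5 = 24
WMA = 12790 / 24 = 532.92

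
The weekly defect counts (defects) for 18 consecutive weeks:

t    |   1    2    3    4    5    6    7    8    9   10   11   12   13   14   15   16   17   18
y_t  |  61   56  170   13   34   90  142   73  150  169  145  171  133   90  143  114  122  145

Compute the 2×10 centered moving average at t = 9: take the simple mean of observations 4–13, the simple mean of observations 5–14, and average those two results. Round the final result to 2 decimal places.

115.85

Sum over 4–13: 13 + 34 + 90 + 142 + 73 + 150 + 169 + 145 + 171 + 133 = 1120
Sum over 5–14: 34 + 90 + 142 + 73 + 150 + 169 + 145 + 171 + 133 + 90 = 1197
CMA at t=9 = (1120 + 1197) / (2·10) = 2317 / 20 = 115.85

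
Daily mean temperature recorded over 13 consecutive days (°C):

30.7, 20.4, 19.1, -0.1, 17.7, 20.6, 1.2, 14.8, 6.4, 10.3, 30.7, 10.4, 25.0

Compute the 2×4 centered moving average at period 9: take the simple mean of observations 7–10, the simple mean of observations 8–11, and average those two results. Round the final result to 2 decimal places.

11.86

Sum over 7–10: 1.2 + 14.8 + 6.4 + 10.3 = 32.7
Sum over 8–11: 14.8 + 6.4 + 10.3 + 30.7 = 62.2
CMA at t=9 = (32.7 + 62.2) / (2·4) = 94.9 / 8 = 11.86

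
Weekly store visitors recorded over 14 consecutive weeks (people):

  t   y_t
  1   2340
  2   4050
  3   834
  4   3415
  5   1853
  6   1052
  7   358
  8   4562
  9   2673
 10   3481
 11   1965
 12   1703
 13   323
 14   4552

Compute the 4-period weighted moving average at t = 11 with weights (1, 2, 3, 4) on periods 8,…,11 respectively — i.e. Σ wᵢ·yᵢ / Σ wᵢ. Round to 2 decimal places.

2821.10

Weighted sum: 1·4562 + 2·2673 + 3·3481 + 4·1965 = 4562 + 5346 + 10443 + 7860 = 28211
Weight total: 1 + 2 + 3 + 4 = 10
WMA = 28211 / 10 = 2821.10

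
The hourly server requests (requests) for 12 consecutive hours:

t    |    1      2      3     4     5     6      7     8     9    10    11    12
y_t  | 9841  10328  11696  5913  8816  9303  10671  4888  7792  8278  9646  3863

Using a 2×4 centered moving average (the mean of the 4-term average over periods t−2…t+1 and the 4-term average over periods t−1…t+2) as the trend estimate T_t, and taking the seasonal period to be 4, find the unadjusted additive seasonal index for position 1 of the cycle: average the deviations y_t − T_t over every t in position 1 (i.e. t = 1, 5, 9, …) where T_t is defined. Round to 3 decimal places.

Season position 1 occurs at t = 5, 9 (where T_t is defined).
t=5: T_5 = 8803.87500; y_5 − T_5 = 8816 − 8803.87500 = 12.12500
t=9: T_9 = 7779.12500; y_9 − T_9 = 7792 − 7779.12500 = 12.87500
Mean deviation: (12.12500 + 12.87500) / 2 = 12.500

12.500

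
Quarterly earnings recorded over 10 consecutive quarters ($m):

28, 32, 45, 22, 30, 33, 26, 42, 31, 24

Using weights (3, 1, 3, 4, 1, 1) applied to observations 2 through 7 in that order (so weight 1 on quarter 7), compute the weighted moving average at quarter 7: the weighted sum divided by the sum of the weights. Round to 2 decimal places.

29.69

Weighted sum: 3·32 + 1·45 + 3·22 + 4·30 + 1·33 + 1·26 = 96 + 45 + 66 + 120 + 33 + 26 = 386
Weight total: 3 + 1 + 3 + 4 + 1 + 1 = 13
WMA = 386 / 13 = 29.69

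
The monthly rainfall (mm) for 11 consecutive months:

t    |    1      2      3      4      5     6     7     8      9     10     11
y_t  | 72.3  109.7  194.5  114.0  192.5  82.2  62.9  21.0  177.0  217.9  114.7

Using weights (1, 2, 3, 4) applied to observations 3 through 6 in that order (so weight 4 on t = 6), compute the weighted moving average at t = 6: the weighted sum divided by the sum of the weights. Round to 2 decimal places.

Weighted sum: 1·194.5 + 2·114.0 + 3·192.5 + 4·82.2 = 194.5 + 228.0 + 577.5 + 328.8 = 1328.8
Weight total: 1 + 2 + 3 + 4 = 10
WMA = 1328.8 / 10 = 132.88

132.88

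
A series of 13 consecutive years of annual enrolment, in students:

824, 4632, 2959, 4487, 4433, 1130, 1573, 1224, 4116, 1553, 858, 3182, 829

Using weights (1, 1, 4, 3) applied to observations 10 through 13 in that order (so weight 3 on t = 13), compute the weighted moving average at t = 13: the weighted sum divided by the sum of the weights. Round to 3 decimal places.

1958.444

Weighted sum: 1·1553 + 1·858 + 4·3182 + 3·829 = 1553 + 858 + 12728 + 2487 = 17626
Weight total: 1 + 1 + 4 + 3 = 9
WMA = 17626 / 9 = 1958.444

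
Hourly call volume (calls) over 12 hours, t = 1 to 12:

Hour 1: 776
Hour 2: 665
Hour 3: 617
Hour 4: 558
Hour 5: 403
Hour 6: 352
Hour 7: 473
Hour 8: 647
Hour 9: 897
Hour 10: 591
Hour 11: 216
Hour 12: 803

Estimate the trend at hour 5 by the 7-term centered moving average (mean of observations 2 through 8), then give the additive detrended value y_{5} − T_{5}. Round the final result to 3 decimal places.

-127.714

Trend T_5 = (665 + 617 + 558 + 403 + 352 + 473 + 647) / 7 = 3715/7 = 530.71429
Detrended value: 403 − 530.71429 = -127.714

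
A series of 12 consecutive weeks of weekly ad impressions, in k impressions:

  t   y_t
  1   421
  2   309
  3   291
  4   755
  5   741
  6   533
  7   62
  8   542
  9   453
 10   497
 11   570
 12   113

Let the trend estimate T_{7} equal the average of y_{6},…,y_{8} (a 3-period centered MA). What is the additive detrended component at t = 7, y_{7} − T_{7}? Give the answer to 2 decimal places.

-317.00

Trend T_7 = (533 + 62 + 542) / 3 = 1137/3 = 379.0000
Detrended value: 62 − 379.0000 = -317.00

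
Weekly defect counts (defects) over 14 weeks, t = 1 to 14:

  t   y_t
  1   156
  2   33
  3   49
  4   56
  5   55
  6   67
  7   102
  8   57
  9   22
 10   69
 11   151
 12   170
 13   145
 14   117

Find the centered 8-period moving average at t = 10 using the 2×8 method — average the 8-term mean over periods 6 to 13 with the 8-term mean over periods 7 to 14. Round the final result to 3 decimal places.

Sum over 6–13: 67 + 102 + 57 + 22 + 69 + 151 + 170 + 145 = 783
Sum over 7–14: 102 + 57 + 22 + 69 + 151 + 170 + 145 + 117 = 833
CMA at t=10 = (783 + 833) / (2·8) = 1616 / 16 = 101.000

101.000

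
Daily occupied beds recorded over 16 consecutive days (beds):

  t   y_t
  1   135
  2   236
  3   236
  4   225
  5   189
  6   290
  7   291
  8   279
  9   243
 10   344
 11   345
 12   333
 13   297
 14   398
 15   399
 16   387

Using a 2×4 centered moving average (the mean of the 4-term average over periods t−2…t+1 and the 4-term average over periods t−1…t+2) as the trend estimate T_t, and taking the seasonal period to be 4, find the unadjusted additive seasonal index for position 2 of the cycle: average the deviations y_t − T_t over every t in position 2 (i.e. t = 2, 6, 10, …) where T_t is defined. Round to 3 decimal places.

Season position 2 occurs at t = 6, 10, 14 (where T_t is defined).
t=6: T_6 = 255.50000; y_6 − T_6 = 290 − 255.50000 = 34.50000
t=10: T_10 = 309.50000; y_10 − T_10 = 344 − 309.50000 = 34.50000
t=14: T_14 = 363.50000; y_14 − T_14 = 398 − 363.50000 = 34.50000
Mean deviation: (34.50000 + 34.50000 + 34.50000) / 3 = 34.500

34.500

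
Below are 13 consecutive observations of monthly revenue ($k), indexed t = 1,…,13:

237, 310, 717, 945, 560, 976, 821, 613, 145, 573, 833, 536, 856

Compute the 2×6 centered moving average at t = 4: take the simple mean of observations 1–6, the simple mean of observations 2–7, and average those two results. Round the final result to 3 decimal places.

Sum over 1–6: 237 + 310 + 717 + 945 + 560 + 976 = 3745
Sum over 2–7: 310 + 717 + 945 + 560 + 976 + 821 = 4329
CMA at t=4 = (3745 + 4329) / (2·6) = 8074 / 12 = 672.833

672.833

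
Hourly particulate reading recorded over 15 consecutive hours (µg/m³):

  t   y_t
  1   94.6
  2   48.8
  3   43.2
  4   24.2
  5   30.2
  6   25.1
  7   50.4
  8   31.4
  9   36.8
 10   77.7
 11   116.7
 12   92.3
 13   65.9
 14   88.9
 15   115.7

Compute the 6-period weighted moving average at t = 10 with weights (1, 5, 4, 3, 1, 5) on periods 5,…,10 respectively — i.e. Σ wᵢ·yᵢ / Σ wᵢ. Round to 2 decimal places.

Weighted sum: 1·30.2 + 5·25.1 + 4·50.4 + 3·31.4 + 1·36.8 + 5·77.7 = 30.2 + 125.5 + 201.6 + 94.2 + 36.8 + 388.5 = 876.8
Weight total: 1 + 5 + 4 + 3 + 1 + 5 = 19
WMA = 876.8 / 19 = 46.15

46.15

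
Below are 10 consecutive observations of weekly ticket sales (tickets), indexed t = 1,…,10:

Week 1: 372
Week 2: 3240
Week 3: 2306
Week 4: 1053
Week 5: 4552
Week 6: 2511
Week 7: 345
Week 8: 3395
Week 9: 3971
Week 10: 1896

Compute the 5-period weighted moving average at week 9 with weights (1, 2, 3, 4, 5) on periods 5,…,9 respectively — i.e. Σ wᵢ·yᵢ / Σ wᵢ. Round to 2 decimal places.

Weighted sum: 1·4552 + 2·2511 + 3·345 + 4·3395 + 5·3971 = 4552 + 5022 + 1035 + 13580 + 19855 = 44044
Weight total: 1 + 2 + 3 + 4 + 5 = 15
WMA = 44044 / 15 = 2936.27

2936.27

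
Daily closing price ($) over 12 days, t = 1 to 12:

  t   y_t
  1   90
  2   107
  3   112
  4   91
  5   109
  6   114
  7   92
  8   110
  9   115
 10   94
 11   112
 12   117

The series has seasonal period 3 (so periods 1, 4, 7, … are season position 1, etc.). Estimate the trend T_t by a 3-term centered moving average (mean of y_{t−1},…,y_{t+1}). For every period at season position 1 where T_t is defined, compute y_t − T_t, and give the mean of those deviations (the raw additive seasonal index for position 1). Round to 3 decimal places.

-13.111

Season position 1 occurs at t = 4, 7, 10 (where T_t is defined).
t=4: T_4 = 104.00000; y_4 − T_4 = 91 − 104.00000 = -13.00000
t=7: T_7 = 105.33333; y_7 − T_7 = 92 − 105.33333 = -13.33333
t=10: T_10 = 107.00000; y_10 − T_10 = 94 − 107.00000 = -13.00000
Mean deviation: (-13.00000 + -13.33333 + -13.00000) / 3 = -13.111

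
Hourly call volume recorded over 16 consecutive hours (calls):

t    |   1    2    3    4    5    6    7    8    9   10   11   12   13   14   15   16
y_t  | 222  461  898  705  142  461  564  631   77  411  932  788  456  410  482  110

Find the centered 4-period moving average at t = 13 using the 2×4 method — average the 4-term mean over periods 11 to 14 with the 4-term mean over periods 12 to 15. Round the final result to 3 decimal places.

Sum over 11–14: 932 + 788 + 456 + 410 = 2586
Sum over 12–15: 788 + 456 + 410 + 482 = 2136
CMA at t=13 = (2586 + 2136) / (2·4) = 4722 / 8 = 590.250

590.250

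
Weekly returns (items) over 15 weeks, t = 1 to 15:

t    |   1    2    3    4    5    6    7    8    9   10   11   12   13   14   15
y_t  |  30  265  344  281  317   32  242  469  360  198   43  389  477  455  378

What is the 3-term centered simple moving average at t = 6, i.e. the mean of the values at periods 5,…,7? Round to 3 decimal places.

197.000

Sum of periods 5–7: 317 + 32 + 242 = 591
Divide by 3: 591 / 3 = 197.000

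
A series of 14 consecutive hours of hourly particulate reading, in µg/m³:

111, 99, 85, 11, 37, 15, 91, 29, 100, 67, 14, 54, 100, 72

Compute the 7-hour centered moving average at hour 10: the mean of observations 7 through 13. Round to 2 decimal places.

65.00

Sum of periods 7–13: 91 + 29 + 100 + 67 + 14 + 54 + 100 = 455
Divide by 7: 455 / 7 = 65.00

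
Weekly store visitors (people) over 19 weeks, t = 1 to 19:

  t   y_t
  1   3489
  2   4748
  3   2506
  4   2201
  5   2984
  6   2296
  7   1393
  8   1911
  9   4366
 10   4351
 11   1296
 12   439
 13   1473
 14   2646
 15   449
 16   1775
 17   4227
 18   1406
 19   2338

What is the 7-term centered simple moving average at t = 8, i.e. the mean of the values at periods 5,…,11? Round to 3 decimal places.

2656.714

Sum of periods 5–11: 2984 + 2296 + 1393 + 1911 + 4366 + 4351 + 1296 = 18597
Divide by 7: 18597 / 7 = 2656.714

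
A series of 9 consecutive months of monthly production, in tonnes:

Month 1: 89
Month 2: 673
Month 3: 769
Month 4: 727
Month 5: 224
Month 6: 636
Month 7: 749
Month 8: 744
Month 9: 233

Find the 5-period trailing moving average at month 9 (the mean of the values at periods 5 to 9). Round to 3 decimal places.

Sum of periods 5–9: 224 + 636 + 749 + 744 + 233 = 2586
Divide by 5: 2586 / 5 = 517.200

517.200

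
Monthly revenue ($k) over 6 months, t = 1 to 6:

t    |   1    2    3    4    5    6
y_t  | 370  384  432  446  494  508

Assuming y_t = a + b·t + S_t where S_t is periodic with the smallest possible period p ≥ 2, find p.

2

First differences y_{t+1} − y_t: 14, 48, 14, 48, 14, …
The difference pattern repeats every 2 terms and not for any smaller step, so p = 2.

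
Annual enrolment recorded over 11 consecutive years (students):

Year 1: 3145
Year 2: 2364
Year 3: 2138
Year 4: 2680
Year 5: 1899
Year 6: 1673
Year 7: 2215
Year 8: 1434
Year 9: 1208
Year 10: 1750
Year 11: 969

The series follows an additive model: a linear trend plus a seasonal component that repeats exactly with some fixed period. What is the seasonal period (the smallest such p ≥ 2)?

3

First differences y_{t+1} − y_t: -781, -226, 542, -781, -226, 542, -781, -226, …
The difference pattern repeats every 3 terms and not for any smaller step, so p = 3.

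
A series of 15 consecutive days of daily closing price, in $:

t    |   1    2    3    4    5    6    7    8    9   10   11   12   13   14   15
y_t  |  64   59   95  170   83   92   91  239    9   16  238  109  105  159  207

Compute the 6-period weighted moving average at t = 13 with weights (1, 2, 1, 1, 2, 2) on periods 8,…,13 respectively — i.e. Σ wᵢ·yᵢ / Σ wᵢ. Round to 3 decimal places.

Weighted sum: 1·239 + 2·9 + 1·16 + 1·238 + 2·109 + 2·105 = 239 + 18 + 16 + 238 + 218 + 210 = 939
Weight total: 1 + 2 + 1 + 1 + 2 + 2 = 9
WMA = 939 / 9 = 104.333

104.333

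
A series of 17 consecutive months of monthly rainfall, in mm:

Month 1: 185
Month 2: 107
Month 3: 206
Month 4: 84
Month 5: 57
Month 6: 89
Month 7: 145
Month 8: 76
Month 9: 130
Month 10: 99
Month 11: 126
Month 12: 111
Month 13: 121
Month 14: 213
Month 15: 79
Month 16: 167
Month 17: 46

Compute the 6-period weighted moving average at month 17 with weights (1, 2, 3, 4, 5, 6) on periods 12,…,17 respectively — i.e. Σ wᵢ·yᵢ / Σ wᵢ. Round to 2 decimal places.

115.19

Weighted sum: 1·111 + 2·121 + 3·213 + 4·79 + 5·167 + 6·46 = 111 + 242 + 639 + 316 + 835 + 276 = 2419
Weight total: 1 + 2 + 3 + 4 + 5 + 6 = 21
WMA = 2419 / 21 = 115.19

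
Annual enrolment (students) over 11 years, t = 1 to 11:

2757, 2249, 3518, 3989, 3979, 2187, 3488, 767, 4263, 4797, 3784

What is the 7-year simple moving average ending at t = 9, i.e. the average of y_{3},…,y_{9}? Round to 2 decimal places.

Sum of periods 3–9: 3518 + 3989 + 3979 + 2187 + 3488 + 767 + 4263 = 22191
Divide by 7: 22191 / 7 = 3170.14

3170.14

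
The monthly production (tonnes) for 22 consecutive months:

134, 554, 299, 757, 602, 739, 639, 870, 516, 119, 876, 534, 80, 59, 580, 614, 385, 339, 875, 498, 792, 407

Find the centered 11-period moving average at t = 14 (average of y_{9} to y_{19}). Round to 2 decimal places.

452.45

Sum of periods 9–19: 516 + 119 + 876 + 534 + 80 + 59 + 580 + 614 + 385 + 339 + 875 = 4977
Divide by 11: 4977 / 11 = 452.45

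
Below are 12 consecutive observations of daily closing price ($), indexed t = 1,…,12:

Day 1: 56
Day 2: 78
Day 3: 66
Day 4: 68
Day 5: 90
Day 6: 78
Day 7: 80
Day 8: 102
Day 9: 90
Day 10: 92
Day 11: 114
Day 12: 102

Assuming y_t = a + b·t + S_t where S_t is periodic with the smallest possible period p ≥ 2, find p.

3

First differences y_{t+1} − y_t: 22, -12, 2, 22, -12, 2, 22, -12, …
The difference pattern repeats every 3 terms and not for any smaller step, so p = 3.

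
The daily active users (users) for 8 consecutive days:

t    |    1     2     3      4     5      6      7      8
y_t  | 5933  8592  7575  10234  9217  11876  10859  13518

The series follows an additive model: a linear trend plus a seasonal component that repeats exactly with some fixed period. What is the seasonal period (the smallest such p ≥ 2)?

First differences y_{t+1} − y_t: 2659, -1017, 2659, -1017, 2659, -1017, …
The difference pattern repeats every 2 terms and not for any smaller step, so p = 2.

2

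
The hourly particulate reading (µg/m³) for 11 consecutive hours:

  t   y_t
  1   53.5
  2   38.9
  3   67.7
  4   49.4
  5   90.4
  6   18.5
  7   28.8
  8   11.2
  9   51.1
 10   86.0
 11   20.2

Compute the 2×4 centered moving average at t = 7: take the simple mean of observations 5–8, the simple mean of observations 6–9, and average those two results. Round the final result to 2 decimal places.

Sum over 5–8: 90.4 + 18.5 + 28.8 + 11.2 = 148.9
Sum over 6–9: 18.5 + 28.8 + 11.2 + 51.1 = 109.6
CMA at t=7 = (148.9 + 109.6) / (2·4) = 258.5 / 8 = 32.31

32.31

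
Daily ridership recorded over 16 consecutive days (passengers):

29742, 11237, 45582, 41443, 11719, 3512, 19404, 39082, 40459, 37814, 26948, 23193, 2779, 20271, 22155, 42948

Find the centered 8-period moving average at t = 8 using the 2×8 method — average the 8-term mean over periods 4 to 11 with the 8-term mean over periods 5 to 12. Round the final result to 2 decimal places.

26407.00

Sum over 4–11: 41443 + 11719 + 3512 + 19404 + 39082 + 40459 + 37814 + 26948 = 220381
Sum over 5–12: 11719 + 3512 + 19404 + 39082 + 40459 + 37814 + 26948 + 23193 = 202131
CMA at t=8 = (220381 + 202131) / (2·8) = 422512 / 16 = 26407.00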